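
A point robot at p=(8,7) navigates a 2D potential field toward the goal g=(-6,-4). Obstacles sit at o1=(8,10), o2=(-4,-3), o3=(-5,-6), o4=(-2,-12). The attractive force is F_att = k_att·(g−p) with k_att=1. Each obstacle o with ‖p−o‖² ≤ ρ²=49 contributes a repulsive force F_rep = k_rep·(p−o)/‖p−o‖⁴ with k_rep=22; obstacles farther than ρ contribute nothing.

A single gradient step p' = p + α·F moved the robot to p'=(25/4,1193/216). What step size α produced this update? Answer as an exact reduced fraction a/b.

α = 1/8

F_att = 1·(g−p) = 1·(-14,-11) = (-14.0000,-11.0000)
o1: d²=9 ≤ ρ²=49; F_rep = 22·(0,-3)/9² = (0.0000,-0.8148)
o2: d²=244 > ρ²=49 → inactive
o3: d²=338 > ρ²=49 → inactive
o4: d²=461 > ρ²=49 → inactive
F = F_att + ΣF_rep = (-14.0000,-11.8148)
Δp = p'−p = (-1.7500,-1.4769); α = Δx/Fx = (-7/4) / (-14) = 1/8
check: Δy/Fy = (-319/216) / (-319/27) = 1/8 ✓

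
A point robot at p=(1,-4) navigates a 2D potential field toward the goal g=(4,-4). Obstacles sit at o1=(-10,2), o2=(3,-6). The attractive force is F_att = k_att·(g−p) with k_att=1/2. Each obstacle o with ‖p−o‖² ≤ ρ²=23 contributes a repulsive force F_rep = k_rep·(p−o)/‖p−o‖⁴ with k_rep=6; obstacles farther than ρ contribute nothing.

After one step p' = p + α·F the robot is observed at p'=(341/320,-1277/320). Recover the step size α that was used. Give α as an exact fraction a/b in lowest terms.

α = 1/20

F_att = 1/2·(g−p) = 1/2·(3,0) = (1.5000,0.0000)
o1: d²=157 > ρ²=23 → inactive
o2: d²=8 ≤ ρ²=23; F_rep = 6·(-2,2)/8² = (-0.1875,0.1875)
F = F_att + ΣF_rep = (1.3125,0.1875)
Δp = p'−p = (0.0656,0.0094); α = Δx/Fx = (21/320) / (21/16) = 1/20
check: Δy/Fy = (3/320) / (3/16) = 1/20 ✓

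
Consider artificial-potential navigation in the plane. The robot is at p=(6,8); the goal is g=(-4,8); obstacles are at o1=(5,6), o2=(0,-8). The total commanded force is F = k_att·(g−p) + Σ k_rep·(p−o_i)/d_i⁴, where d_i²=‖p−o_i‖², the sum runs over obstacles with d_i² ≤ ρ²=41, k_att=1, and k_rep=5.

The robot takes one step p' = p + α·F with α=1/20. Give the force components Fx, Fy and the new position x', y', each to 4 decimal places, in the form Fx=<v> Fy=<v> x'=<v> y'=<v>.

F_att = 1·(g−p) = 1·(-10,0) = (-10.0000,0.0000)
o1: d²=5 ≤ ρ²=41; F_rep = 5·(1,2)/5² = (0.2000,0.4000)
o2: d²=292 > ρ²=41 → inactive
F = F_att + ΣF_rep = (-9.8000,0.4000)
p' = p + 1/20·F = (5.5100,8.0200)

Fx=-9.8000 Fy=0.4000 x'=5.5100 y'=8.0200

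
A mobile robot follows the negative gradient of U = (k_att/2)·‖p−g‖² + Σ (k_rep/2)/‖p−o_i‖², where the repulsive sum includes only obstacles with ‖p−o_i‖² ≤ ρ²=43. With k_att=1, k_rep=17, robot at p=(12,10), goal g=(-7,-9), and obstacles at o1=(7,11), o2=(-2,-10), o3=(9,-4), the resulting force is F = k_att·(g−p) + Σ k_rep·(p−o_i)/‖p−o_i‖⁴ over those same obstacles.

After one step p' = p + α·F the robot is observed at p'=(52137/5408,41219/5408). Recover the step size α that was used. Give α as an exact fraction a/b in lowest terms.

α = 1/8

F_att = 1·(g−p) = 1·(-19,-19) = (-19.0000,-19.0000)
o1: d²=26 ≤ ρ²=43; F_rep = 17·(5,-1)/26² = (0.1257,-0.0251)
o2: d²=596 > ρ²=43 → inactive
o3: d²=205 > ρ²=43 → inactive
F = F_att + ΣF_rep = (-18.8743,-19.0251)
Δp = p'−p = (-2.3593,-2.3781); α = Δx/Fx = (-12759/5408) / (-12759/676) = 1/8
check: Δy/Fy = (-12861/5408) / (-12861/676) = 1/8 ✓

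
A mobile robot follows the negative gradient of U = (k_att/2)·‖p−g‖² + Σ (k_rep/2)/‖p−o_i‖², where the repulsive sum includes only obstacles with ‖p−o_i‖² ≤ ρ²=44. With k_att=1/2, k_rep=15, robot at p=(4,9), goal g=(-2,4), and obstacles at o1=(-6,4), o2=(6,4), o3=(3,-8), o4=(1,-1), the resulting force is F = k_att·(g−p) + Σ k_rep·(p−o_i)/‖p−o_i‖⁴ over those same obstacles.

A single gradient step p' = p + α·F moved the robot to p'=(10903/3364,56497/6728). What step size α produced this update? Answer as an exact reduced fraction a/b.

F_att = 1/2·(g−p) = 1/2·(-6,-5) = (-3.0000,-2.5000)
o1: d²=125 > ρ²=44 → inactive
o2: d²=29 ≤ ρ²=44; F_rep = 15·(-2,5)/29² = (-0.0357,0.0892)
o3: d²=290 > ρ²=44 → inactive
o4: d²=109 > ρ²=44 → inactive
F = F_att + ΣF_rep = (-3.0357,-2.4108)
Δp = p'−p = (-0.7589,-0.6027); α = Δx/Fx = (-2553/3364) / (-2553/841) = 1/4
check: Δy/Fy = (-4055/6728) / (-4055/1682) = 1/4 ✓

α = 1/4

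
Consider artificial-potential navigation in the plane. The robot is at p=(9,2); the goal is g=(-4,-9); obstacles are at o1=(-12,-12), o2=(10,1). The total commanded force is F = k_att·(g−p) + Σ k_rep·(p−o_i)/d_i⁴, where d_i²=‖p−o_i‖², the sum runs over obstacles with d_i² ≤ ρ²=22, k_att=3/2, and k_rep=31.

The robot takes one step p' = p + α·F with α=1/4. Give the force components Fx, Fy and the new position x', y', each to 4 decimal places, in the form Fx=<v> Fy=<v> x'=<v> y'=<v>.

Fx=-27.2500 Fy=-8.7500 x'=2.1875 y'=-0.1875

F_att = 3/2·(g−p) = 3/2·(-13,-11) = (-19.5000,-16.5000)
o1: d²=637 > ρ²=22 → inactive
o2: d²=2 ≤ ρ²=22; F_rep = 31·(-1,1)/2² = (-7.7500,7.7500)
F = F_att + ΣF_rep = (-27.2500,-8.7500)
p' = p + 1/4·F = (2.1875,-0.1875)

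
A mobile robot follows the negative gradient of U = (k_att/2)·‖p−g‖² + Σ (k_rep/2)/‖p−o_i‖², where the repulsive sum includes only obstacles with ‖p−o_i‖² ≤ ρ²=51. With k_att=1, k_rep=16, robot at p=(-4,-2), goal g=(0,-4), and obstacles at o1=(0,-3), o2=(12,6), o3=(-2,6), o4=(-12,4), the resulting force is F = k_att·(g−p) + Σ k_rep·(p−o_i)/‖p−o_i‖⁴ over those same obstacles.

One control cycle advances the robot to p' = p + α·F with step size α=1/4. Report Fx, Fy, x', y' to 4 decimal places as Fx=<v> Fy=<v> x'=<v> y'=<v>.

Fx=3.7785 Fy=-1.9446 x'=-3.0554 y'=-2.4862

F_att = 1·(g−p) = 1·(4,-2) = (4.0000,-2.0000)
o1: d²=17 ≤ ρ²=51; F_rep = 16·(-4,1)/17² = (-0.2215,0.0554)
o2: d²=320 > ρ²=51 → inactive
o3: d²=68 > ρ²=51 → inactive
o4: d²=100 > ρ²=51 → inactive
F = F_att + ΣF_rep = (3.7785,-1.9446)
p' = p + 1/4·F = (-3.0554,-2.4862)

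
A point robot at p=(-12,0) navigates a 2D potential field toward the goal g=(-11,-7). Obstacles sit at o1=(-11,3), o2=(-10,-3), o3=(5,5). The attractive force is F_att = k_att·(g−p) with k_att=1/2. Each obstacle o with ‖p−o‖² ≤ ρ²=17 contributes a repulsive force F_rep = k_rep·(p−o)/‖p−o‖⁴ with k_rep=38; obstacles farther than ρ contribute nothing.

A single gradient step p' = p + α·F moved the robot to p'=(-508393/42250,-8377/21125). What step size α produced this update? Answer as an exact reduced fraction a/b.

α = 1/10

F_att = 1/2·(g−p) = 1/2·(1,-7) = (0.5000,-3.5000)
o1: d²=10 ≤ ρ²=17; F_rep = 38·(-1,-3)/10² = (-0.3800,-1.1400)
o2: d²=13 ≤ ρ²=17; F_rep = 38·(-2,3)/13² = (-0.4497,0.6746)
o3: d²=314 > ρ²=17 → inactive
F = F_att + ΣF_rep = (-0.3297,-3.9654)
Δp = p'−p = (-0.0330,-0.3965); α = Δx/Fx = (-1393/42250) / (-1393/4225) = 1/10
check: Δy/Fy = (-8377/21125) / (-16754/4225) = 1/10 ✓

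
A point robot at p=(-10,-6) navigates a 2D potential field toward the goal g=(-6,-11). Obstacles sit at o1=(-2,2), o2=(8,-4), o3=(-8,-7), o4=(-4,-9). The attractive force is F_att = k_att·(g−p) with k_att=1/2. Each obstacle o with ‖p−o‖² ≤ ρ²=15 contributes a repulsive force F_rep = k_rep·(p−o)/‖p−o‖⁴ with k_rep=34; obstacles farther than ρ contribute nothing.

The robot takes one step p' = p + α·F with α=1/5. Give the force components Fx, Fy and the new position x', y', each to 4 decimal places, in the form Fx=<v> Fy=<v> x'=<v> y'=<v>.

Fx=-0.7200 Fy=-1.1400 x'=-10.1440 y'=-6.2280

F_att = 1/2·(g−p) = 1/2·(4,-5) = (2.0000,-2.5000)
o1: d²=128 > ρ²=15 → inactive
o2: d²=328 > ρ²=15 → inactive
o3: d²=5 ≤ ρ²=15; F_rep = 34·(-2,1)/5² = (-2.7200,1.3600)
o4: d²=45 > ρ²=15 → inactive
F = F_att + ΣF_rep = (-0.7200,-1.1400)
p' = p + 1/5·F = (-10.1440,-6.2280)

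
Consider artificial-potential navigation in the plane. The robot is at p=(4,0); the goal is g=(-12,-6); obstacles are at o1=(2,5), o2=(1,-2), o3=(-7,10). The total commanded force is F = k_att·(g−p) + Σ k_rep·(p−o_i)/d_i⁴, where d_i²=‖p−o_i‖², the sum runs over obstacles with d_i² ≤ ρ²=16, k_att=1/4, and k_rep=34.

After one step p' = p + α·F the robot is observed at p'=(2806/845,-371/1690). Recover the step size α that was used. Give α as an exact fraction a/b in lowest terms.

α = 1/5

F_att = 1/4·(g−p) = 1/4·(-16,-6) = (-4.0000,-1.5000)
o1: d²=29 > ρ²=16 → inactive
o2: d²=13 ≤ ρ²=16; F_rep = 34·(3,2)/13² = (0.6036,0.4024)
o3: d²=221 > ρ²=16 → inactive
F = F_att + ΣF_rep = (-3.3964,-1.0976)
Δp = p'−p = (-0.6793,-0.2195); α = Δx/Fx = (-574/845) / (-574/169) = 1/5
check: Δy/Fy = (-371/1690) / (-371/338) = 1/5 ✓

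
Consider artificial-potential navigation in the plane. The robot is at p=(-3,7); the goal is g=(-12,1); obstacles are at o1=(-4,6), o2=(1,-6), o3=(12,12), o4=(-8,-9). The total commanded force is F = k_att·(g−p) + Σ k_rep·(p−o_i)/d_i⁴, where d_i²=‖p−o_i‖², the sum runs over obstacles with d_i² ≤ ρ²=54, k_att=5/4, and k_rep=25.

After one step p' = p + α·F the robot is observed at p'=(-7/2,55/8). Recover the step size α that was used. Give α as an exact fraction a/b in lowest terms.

F_att = 5/4·(g−p) = 5/4·(-9,-6) = (-11.2500,-7.5000)
o1: d²=2 ≤ ρ²=54; F_rep = 25·(1,1)/2² = (6.2500,6.2500)
o2: d²=185 > ρ²=54 → inactive
o3: d²=250 > ρ²=54 → inactive
o4: d²=281 > ρ²=54 → inactive
F = F_att + ΣF_rep = (-5.0000,-1.2500)
Δp = p'−p = (-0.5000,-0.1250); α = Δx/Fx = (-1/2) / (-5) = 1/10
check: Δy/Fy = (-1/8) / (-5/4) = 1/10 ✓

α = 1/10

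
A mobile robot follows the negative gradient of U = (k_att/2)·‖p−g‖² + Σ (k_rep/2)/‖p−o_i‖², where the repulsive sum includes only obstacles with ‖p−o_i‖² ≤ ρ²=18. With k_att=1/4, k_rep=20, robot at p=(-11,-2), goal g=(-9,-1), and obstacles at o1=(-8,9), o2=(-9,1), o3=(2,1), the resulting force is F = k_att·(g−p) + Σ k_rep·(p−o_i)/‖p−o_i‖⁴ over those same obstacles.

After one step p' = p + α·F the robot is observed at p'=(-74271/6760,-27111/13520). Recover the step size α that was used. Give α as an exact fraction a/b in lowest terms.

α = 1/20

F_att = 1/4·(g−p) = 1/4·(2,1) = (0.5000,0.2500)
o1: d²=130 > ρ²=18 → inactive
o2: d²=13 ≤ ρ²=18; F_rep = 20·(-2,-3)/13² = (-0.2367,-0.3550)
o3: d²=178 > ρ²=18 → inactive
F = F_att + ΣF_rep = (0.2633,-0.1050)
Δp = p'−p = (0.0132,-0.0053); α = Δx/Fx = (89/6760) / (89/338) = 1/20
check: Δy/Fy = (-71/13520) / (-71/676) = 1/20 ✓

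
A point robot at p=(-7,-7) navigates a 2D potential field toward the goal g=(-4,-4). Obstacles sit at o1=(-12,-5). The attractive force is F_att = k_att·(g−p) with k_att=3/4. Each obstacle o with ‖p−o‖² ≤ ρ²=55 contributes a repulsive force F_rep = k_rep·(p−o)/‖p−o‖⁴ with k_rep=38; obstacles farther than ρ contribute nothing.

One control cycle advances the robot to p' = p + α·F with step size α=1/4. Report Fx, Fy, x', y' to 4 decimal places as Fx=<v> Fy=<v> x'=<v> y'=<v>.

F_att = 3/4·(g−p) = 3/4·(3,3) = (2.2500,2.2500)
o1: d²=29 ≤ ρ²=55; F_rep = 38·(5,-2)/29² = (0.2259,-0.0904)
F = F_att + ΣF_rep = (2.4759,2.1596)
p' = p + 1/4·F = (-6.3810,-6.4601)

Fx=2.4759 Fy=2.1596 x'=-6.3810 y'=-6.4601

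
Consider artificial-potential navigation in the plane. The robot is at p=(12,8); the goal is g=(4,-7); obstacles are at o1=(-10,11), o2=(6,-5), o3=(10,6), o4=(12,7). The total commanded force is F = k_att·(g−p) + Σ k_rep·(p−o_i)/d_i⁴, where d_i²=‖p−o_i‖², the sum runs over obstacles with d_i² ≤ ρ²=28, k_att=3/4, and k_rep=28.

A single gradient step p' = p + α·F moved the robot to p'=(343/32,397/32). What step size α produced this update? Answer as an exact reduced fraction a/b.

F_att = 3/4·(g−p) = 3/4·(-8,-15) = (-6.0000,-11.2500)
o1: d²=493 > ρ²=28 → inactive
o2: d²=205 > ρ²=28 → inactive
o3: d²=8 ≤ ρ²=28; F_rep = 28·(2,2)/8² = (0.8750,0.8750)
o4: d²=1 ≤ ρ²=28; F_rep = 28·(0,1)/1² = (0.0000,28.0000)
F = F_att + ΣF_rep = (-5.1250,17.6250)
Δp = p'−p = (-1.2812,4.4062); α = Δx/Fx = (-41/32) / (-41/8) = 1/4
check: Δy/Fy = (141/32) / (141/8) = 1/4 ✓

α = 1/4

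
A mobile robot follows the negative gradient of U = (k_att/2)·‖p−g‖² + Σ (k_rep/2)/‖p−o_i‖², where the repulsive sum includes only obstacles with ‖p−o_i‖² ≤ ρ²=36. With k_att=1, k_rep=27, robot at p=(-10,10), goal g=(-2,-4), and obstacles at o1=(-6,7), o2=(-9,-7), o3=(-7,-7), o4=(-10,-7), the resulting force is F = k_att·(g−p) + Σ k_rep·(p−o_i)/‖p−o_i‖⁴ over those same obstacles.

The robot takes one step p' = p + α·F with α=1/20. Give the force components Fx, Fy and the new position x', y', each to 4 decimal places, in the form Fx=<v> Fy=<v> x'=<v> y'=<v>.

F_att = 1·(g−p) = 1·(8,-14) = (8.0000,-14.0000)
o1: d²=25 ≤ ρ²=36; F_rep = 27·(-4,3)/25² = (-0.1728,0.1296)
o2: d²=290 > ρ²=36 → inactive
o3: d²=298 > ρ²=36 → inactive
o4: d²=289 > ρ²=36 → inactive
F = F_att + ΣF_rep = (7.8272,-13.8704)
p' = p + 1/20·F = (-9.6086,9.3065)

Fx=7.8272 Fy=-13.8704 x'=-9.6086 y'=9.3065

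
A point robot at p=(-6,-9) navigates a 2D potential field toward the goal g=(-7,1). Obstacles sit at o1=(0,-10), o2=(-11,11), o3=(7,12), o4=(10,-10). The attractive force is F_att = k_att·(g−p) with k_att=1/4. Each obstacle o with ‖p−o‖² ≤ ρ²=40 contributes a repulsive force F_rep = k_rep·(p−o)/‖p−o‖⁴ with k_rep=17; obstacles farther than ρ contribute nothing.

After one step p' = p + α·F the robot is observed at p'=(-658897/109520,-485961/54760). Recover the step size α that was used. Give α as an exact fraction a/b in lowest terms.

α = 1/20

F_att = 1/4·(g−p) = 1/4·(-1,10) = (-0.2500,2.5000)
o1: d²=37 ≤ ρ²=40; F_rep = 17·(-6,1)/37² = (-0.0745,0.0124)
o2: d²=425 > ρ²=40 → inactive
o3: d²=610 > ρ²=40 → inactive
o4: d²=257 > ρ²=40 → inactive
F = F_att + ΣF_rep = (-0.3245,2.5124)
Δp = p'−p = (-0.0162,0.1256); α = Δx/Fx = (-1777/109520) / (-1777/5476) = 1/20
check: Δy/Fy = (6879/54760) / (6879/2738) = 1/20 ✓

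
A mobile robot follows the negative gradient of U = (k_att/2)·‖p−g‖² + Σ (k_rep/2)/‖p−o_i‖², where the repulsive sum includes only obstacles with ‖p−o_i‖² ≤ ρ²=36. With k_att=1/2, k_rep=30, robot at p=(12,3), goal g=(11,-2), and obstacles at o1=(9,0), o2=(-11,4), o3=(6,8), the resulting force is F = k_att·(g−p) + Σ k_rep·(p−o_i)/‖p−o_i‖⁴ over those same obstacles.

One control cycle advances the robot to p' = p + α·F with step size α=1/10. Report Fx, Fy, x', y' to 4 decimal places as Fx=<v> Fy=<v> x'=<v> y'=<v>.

Fx=-0.2222 Fy=-2.2222 x'=11.9778 y'=2.7778

F_att = 1/2·(g−p) = 1/2·(-1,-5) = (-0.5000,-2.5000)
o1: d²=18 ≤ ρ²=36; F_rep = 30·(3,3)/18² = (0.2778,0.2778)
o2: d²=530 > ρ²=36 → inactive
o3: d²=61 > ρ²=36 → inactive
F = F_att + ΣF_rep = (-0.2222,-2.2222)
p' = p + 1/10·F = (11.9778,2.7778)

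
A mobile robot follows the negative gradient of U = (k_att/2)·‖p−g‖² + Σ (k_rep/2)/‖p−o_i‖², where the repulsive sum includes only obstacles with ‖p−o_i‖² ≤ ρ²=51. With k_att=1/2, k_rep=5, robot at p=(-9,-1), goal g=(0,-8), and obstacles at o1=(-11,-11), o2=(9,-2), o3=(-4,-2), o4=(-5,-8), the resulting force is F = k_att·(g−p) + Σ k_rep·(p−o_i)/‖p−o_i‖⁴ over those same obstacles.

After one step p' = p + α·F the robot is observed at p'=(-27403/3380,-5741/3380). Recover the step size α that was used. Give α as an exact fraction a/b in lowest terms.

F_att = 1/2·(g−p) = 1/2·(9,-7) = (4.5000,-3.5000)
o1: d²=104 > ρ²=51 → inactive
o2: d²=325 > ρ²=51 → inactive
o3: d²=26 ≤ ρ²=51; F_rep = 5·(-5,1)/26² = (-0.0370,0.0074)
o4: d²=65 > ρ²=51 → inactive
F = F_att + ΣF_rep = (4.4630,-3.4926)
Δp = p'−p = (0.8926,-0.6985); α = Δx/Fx = (3017/3380) / (3017/676) = 1/5
check: Δy/Fy = (-2361/3380) / (-2361/676) = 1/5 ✓

α = 1/5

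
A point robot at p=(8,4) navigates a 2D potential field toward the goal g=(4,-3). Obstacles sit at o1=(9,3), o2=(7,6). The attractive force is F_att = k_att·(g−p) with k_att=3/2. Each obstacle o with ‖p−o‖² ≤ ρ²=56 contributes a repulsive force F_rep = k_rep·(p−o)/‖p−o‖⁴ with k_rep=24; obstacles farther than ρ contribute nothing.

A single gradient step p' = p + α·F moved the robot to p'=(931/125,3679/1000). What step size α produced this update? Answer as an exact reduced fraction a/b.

α = 1/20

F_att = 3/2·(g−p) = 3/2·(-4,-7) = (-6.0000,-10.5000)
o1: d²=2 ≤ ρ²=56; F_rep = 24·(-1,1)/2² = (-6.0000,6.0000)
o2: d²=5 ≤ ρ²=56; F_rep = 24·(1,-2)/5² = (0.9600,-1.9200)
F = F_att + ΣF_rep = (-11.0400,-6.4200)
Δp = p'−p = (-0.5520,-0.3210); α = Δx/Fx = (-69/125) / (-276/25) = 1/20
check: Δy/Fy = (-321/1000) / (-321/50) = 1/20 ✓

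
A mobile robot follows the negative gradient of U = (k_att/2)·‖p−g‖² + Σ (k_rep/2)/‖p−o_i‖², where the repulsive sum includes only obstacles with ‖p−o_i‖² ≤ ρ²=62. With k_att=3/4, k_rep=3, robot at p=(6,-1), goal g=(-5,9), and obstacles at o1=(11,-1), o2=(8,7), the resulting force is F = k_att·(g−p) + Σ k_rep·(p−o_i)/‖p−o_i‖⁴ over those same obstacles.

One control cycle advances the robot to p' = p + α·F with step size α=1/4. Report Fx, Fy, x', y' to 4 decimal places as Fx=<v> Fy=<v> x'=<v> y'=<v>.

Fx=-8.2740 Fy=7.5000 x'=3.9315 y'=0.8750

F_att = 3/4·(g−p) = 3/4·(-11,10) = (-8.2500,7.5000)
o1: d²=25 ≤ ρ²=62; F_rep = 3·(-5,0)/25² = (-0.0240,0.0000)
o2: d²=68 > ρ²=62 → inactive
F = F_att + ΣF_rep = (-8.2740,7.5000)
p' = p + 1/4·F = (3.9315,0.8750)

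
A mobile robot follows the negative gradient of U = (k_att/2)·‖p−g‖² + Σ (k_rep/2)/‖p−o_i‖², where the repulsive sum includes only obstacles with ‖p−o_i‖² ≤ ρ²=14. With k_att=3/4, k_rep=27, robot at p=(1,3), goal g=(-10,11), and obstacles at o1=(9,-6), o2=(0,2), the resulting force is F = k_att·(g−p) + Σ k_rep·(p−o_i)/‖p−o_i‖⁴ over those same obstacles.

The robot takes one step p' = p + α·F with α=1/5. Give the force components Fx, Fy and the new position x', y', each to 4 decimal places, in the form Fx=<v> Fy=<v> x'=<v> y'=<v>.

F_att = 3/4·(g−p) = 3/4·(-11,8) = (-8.2500,6.0000)
o1: d²=145 > ρ²=14 → inactive
o2: d²=2 ≤ ρ²=14; F_rep = 27·(1,1)/2² = (6.7500,6.7500)
F = F_att + ΣF_rep = (-1.5000,12.7500)
p' = p + 1/5·F = (0.7000,5.5500)

Fx=-1.5000 Fy=12.7500 x'=0.7000 y'=5.5500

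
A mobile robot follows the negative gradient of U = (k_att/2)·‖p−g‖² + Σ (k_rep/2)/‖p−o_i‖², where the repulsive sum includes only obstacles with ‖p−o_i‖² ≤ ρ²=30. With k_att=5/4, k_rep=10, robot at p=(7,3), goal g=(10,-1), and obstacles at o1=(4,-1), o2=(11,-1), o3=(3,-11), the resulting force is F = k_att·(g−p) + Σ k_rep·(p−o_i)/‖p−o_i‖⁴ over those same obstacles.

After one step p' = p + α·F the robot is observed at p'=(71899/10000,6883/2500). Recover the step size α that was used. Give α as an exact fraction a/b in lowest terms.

α = 1/20

F_att = 5/4·(g−p) = 5/4·(3,-4) = (3.7500,-5.0000)
o1: d²=25 ≤ ρ²=30; F_rep = 10·(3,4)/25² = (0.0480,0.0640)
o2: d²=32 > ρ²=30 → inactive
o3: d²=212 > ρ²=30 → inactive
F = F_att + ΣF_rep = (3.7980,-4.9360)
Δp = p'−p = (0.1899,-0.2468); α = Δx/Fx = (1899/10000) / (1899/500) = 1/20
check: Δy/Fy = (-617/2500) / (-617/125) = 1/20 ✓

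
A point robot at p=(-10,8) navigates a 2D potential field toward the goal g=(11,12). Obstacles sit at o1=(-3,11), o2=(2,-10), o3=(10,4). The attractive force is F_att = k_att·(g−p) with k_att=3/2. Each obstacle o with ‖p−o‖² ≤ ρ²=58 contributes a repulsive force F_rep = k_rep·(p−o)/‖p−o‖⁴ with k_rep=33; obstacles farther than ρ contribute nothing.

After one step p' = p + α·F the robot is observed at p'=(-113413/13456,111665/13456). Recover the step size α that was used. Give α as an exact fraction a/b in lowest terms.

α = 1/20

F_att = 3/2·(g−p) = 3/2·(21,4) = (31.5000,6.0000)
o1: d²=58 ≤ ρ²=58; F_rep = 33·(-7,-3)/58² = (-0.0687,-0.0294)
o2: d²=468 > ρ²=58 → inactive
o3: d²=416 > ρ²=58 → inactive
F = F_att + ΣF_rep = (31.4313,5.9706)
Δp = p'−p = (1.5716,0.2985); α = Δx/Fx = (21147/13456) / (105735/3364) = 1/20
check: Δy/Fy = (4017/13456) / (20085/3364) = 1/20 ✓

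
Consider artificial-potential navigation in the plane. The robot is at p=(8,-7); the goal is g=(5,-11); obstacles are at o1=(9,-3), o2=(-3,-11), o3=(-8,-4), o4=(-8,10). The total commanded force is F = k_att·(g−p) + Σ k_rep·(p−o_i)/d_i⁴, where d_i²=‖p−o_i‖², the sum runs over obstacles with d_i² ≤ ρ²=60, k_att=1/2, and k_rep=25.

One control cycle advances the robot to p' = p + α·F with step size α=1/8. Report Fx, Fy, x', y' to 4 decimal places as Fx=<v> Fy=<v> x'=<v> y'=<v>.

F_att = 1/2·(g−p) = 1/2·(-3,-4) = (-1.5000,-2.0000)
o1: d²=17 ≤ ρ²=60; F_rep = 25·(-1,-4)/17² = (-0.0865,-0.3460)
o2: d²=137 > ρ²=60 → inactive
o3: d²=265 > ρ²=60 → inactive
o4: d²=545 > ρ²=60 → inactive
F = F_att + ΣF_rep = (-1.5865,-2.3460)
p' = p + 1/8·F = (7.8017,-7.2933)

Fx=-1.5865 Fy=-2.3460 x'=7.8017 y'=-7.2933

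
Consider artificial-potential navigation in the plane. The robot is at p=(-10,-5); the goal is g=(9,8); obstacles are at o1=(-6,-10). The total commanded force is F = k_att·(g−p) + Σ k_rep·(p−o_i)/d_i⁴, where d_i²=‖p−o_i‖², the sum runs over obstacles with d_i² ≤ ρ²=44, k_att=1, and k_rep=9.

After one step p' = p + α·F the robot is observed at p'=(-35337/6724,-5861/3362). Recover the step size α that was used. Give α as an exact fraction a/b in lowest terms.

α = 1/4

F_att = 1·(g−p) = 1·(19,13) = (19.0000,13.0000)
o1: d²=41 ≤ ρ²=44; F_rep = 9·(-4,5)/41² = (-0.0214,0.0268)
F = F_att + ΣF_rep = (18.9786,13.0268)
Δp = p'−p = (4.7446,3.2567); α = Δx/Fx = (31903/6724) / (31903/1681) = 1/4
check: Δy/Fy = (10949/3362) / (21898/1681) = 1/4 ✓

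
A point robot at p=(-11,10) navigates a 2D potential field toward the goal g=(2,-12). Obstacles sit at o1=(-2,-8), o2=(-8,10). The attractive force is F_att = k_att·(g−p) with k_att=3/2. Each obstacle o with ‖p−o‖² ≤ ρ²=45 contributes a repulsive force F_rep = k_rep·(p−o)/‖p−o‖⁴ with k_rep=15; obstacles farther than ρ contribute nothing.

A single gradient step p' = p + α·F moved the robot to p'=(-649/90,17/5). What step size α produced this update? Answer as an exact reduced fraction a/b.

F_att = 3/2·(g−p) = 3/2·(13,-22) = (19.5000,-33.0000)
o1: d²=405 > ρ²=45 → inactive
o2: d²=9 ≤ ρ²=45; F_rep = 15·(-3,0)/9² = (-0.5556,0.0000)
F = F_att + ΣF_rep = (18.9444,-33.0000)
Δp = p'−p = (3.7889,-6.6000); α = Δx/Fx = (341/90) / (341/18) = 1/5
check: Δy/Fy = (-33/5) / (-33) = 1/5 ✓

α = 1/5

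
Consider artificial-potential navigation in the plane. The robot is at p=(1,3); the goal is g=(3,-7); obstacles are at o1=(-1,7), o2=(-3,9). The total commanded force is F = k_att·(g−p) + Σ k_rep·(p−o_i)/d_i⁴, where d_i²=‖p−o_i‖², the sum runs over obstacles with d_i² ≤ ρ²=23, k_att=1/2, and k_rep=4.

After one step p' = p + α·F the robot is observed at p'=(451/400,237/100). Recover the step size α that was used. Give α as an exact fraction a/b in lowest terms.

α = 1/8

F_att = 1/2·(g−p) = 1/2·(2,-10) = (1.0000,-5.0000)
o1: d²=20 ≤ ρ²=23; F_rep = 4·(2,-4)/20² = (0.0200,-0.0400)
o2: d²=52 > ρ²=23 → inactive
F = F_att + ΣF_rep = (1.0200,-5.0400)
Δp = p'−p = (0.1275,-0.6300); α = Δx/Fx = (51/400) / (51/50) = 1/8
check: Δy/Fy = (-63/100) / (-126/25) = 1/8 ✓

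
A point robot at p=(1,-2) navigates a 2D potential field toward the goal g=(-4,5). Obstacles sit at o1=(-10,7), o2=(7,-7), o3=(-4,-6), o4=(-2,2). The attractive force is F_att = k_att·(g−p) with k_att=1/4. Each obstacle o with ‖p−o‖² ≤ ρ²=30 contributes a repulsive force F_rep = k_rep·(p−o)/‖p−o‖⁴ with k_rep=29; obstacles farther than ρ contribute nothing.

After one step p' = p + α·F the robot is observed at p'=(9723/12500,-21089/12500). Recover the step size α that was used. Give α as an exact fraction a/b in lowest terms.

F_att = 1/4·(g−p) = 1/4·(-5,7) = (-1.2500,1.7500)
o1: d²=202 > ρ²=30 → inactive
o2: d²=61 > ρ²=30 → inactive
o3: d²=41 > ρ²=30 → inactive
o4: d²=25 ≤ ρ²=30; F_rep = 29·(3,-4)/25² = (0.1392,-0.1856)
F = F_att + ΣF_rep = (-1.1108,1.5644)
Δp = p'−p = (-0.2222,0.3129); α = Δx/Fx = (-2777/12500) / (-2777/2500) = 1/5
check: Δy/Fy = (3911/12500) / (3911/2500) = 1/5 ✓

α = 1/5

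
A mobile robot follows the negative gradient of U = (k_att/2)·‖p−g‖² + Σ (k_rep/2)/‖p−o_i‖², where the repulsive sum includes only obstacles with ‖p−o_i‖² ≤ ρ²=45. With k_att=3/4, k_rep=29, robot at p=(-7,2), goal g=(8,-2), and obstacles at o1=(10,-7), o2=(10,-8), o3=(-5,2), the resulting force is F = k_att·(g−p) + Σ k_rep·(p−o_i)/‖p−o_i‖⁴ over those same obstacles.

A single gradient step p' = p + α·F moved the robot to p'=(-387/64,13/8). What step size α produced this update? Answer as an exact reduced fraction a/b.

α = 1/8

F_att = 3/4·(g−p) = 3/4·(15,-4) = (11.2500,-3.0000)
o1: d²=370 > ρ²=45 → inactive
o2: d²=389 > ρ²=45 → inactive
o3: d²=4 ≤ ρ²=45; F_rep = 29·(-2,0)/4² = (-3.6250,0.0000)
F = F_att + ΣF_rep = (7.6250,-3.0000)
Δp = p'−p = (0.9531,-0.3750); α = Δx/Fx = (61/64) / (61/8) = 1/8
check: Δy/Fy = (-3/8) / (-3) = 1/8 ✓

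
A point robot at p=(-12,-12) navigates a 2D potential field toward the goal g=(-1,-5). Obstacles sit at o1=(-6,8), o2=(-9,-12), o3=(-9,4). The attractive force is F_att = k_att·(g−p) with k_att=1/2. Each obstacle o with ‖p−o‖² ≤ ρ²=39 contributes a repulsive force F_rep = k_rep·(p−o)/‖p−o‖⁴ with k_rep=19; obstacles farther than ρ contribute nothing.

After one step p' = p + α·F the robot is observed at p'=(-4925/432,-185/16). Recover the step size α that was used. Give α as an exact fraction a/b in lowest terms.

F_att = 1/2·(g−p) = 1/2·(11,7) = (5.5000,3.5000)
o1: d²=436 > ρ²=39 → inactive
o2: d²=9 ≤ ρ²=39; F_rep = 19·(-3,0)/9² = (-0.7037,0.0000)
o3: d²=265 > ρ²=39 → inactive
F = F_att + ΣF_rep = (4.7963,3.5000)
Δp = p'−p = (0.5995,0.4375); α = Δx/Fx = (259/432) / (259/54) = 1/8
check: Δy/Fy = (7/16) / (7/2) = 1/8 ✓

α = 1/8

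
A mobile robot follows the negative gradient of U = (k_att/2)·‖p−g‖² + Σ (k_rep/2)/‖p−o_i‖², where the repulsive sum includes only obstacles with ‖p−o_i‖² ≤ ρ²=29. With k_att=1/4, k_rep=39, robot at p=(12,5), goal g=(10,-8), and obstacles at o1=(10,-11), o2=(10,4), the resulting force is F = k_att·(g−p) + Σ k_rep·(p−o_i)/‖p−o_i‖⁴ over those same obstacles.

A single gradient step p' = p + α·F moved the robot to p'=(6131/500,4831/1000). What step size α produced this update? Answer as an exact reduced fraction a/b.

F_att = 1/4·(g−p) = 1/4·(-2,-13) = (-0.5000,-3.2500)
o1: d²=260 > ρ²=29 → inactive
o2: d²=5 ≤ ρ²=29; F_rep = 39·(2,1)/5² = (3.1200,1.5600)
F = F_att + ΣF_rep = (2.6200,-1.6900)
Δp = p'−p = (0.2620,-0.1690); α = Δx/Fx = (131/500) / (131/50) = 1/10
check: Δy/Fy = (-169/1000) / (-169/100) = 1/10 ✓

α = 1/10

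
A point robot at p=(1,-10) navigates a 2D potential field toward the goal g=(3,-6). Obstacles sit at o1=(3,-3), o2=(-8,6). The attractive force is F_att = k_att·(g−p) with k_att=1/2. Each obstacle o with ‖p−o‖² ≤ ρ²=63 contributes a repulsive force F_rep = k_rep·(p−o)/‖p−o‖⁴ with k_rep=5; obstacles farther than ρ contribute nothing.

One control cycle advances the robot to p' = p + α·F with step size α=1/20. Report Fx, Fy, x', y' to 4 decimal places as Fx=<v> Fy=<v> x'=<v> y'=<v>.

F_att = 1/2·(g−p) = 1/2·(2,4) = (1.0000,2.0000)
o1: d²=53 ≤ ρ²=63; F_rep = 5·(-2,-7)/53² = (-0.0036,-0.0125)
o2: d²=337 > ρ²=63 → inactive
F = F_att + ΣF_rep = (0.9964,1.9875)
p' = p + 1/20·F = (1.0498,-9.9006)

Fx=0.9964 Fy=1.9875 x'=1.0498 y'=-9.9006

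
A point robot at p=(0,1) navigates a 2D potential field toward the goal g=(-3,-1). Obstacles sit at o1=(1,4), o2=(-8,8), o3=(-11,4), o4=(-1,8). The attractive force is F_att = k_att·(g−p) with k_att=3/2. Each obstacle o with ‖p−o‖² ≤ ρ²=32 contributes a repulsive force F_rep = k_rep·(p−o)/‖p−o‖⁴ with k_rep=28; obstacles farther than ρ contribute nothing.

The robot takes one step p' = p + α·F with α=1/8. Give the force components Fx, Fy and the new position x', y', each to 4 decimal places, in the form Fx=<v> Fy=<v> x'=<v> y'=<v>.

F_att = 3/2·(g−p) = 3/2·(-3,-2) = (-4.5000,-3.0000)
o1: d²=10 ≤ ρ²=32; F_rep = 28·(-1,-3)/10² = (-0.2800,-0.8400)
o2: d²=113 > ρ²=32 → inactive
o3: d²=130 > ρ²=32 → inactive
o4: d²=50 > ρ²=32 → inactive
F = F_att + ΣF_rep = (-4.7800,-3.8400)
p' = p + 1/8·F = (-0.5975,0.5200)

Fx=-4.7800 Fy=-3.8400 x'=-0.5975 y'=0.5200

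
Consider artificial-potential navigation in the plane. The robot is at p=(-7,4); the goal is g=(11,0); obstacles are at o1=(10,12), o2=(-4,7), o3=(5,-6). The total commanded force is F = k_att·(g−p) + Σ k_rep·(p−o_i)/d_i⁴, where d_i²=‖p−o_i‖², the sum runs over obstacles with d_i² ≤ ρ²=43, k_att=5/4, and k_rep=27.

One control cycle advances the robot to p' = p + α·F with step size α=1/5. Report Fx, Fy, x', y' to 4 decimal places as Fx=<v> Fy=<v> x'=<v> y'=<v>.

Fx=22.2500 Fy=-5.2500 x'=-2.5500 y'=2.9500

F_att = 5/4·(g−p) = 5/4·(18,-4) = (22.5000,-5.0000)
o1: d²=353 > ρ²=43 → inactive
o2: d²=18 ≤ ρ²=43; F_rep = 27·(-3,-3)/18² = (-0.2500,-0.2500)
o3: d²=244 > ρ²=43 → inactive
F = F_att + ΣF_rep = (22.2500,-5.2500)
p' = p + 1/5·F = (-2.5500,2.9500)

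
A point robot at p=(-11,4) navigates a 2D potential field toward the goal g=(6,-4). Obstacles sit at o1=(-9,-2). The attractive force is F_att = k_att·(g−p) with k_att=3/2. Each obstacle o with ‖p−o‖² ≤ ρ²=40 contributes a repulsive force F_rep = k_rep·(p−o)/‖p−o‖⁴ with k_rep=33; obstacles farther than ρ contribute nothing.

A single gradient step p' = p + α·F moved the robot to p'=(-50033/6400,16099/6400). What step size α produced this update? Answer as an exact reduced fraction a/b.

F_att = 3/2·(g−p) = 3/2·(17,-8) = (25.5000,-12.0000)
o1: d²=40 ≤ ρ²=40; F_rep = 33·(-2,6)/40² = (-0.0413,0.1237)
F = F_att + ΣF_rep = (25.4587,-11.8763)
Δp = p'−p = (3.1823,-1.4845); α = Δx/Fx = (20367/6400) / (20367/800) = 1/8
check: Δy/Fy = (-9501/6400) / (-9501/800) = 1/8 ✓

α = 1/8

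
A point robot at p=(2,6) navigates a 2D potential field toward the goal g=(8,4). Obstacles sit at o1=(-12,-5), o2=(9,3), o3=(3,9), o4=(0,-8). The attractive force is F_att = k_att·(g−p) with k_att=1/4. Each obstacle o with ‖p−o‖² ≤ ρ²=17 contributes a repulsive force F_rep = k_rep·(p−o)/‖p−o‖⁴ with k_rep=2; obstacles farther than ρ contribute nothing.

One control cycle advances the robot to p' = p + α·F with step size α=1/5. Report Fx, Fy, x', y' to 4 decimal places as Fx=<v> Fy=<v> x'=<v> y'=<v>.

F_att = 1/4·(g−p) = 1/4·(6,-2) = (1.5000,-0.5000)
o1: d²=317 > ρ²=17 → inactive
o2: d²=58 > ρ²=17 → inactive
o3: d²=10 ≤ ρ²=17; F_rep = 2·(-1,-3)/10² = (-0.0200,-0.0600)
o4: d²=200 > ρ²=17 → inactive
F = F_att + ΣF_rep = (1.4800,-0.5600)
p' = p + 1/5·F = (2.2960,5.8880)

Fx=1.4800 Fy=-0.5600 x'=2.2960 y'=5.8880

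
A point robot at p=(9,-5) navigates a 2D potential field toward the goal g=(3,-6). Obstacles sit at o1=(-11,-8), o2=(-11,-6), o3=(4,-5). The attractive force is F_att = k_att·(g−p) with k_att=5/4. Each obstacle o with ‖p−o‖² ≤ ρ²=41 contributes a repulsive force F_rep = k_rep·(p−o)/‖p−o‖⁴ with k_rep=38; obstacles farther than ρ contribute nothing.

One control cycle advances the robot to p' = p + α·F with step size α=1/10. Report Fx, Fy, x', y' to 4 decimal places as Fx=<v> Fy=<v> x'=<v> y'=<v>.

F_att = 5/4·(g−p) = 5/4·(-6,-1) = (-7.5000,-1.2500)
o1: d²=409 > ρ²=41 → inactive
o2: d²=401 > ρ²=41 → inactive
o3: d²=25 ≤ ρ²=41; F_rep = 38·(5,0)/25² = (0.3040,0.0000)
F = F_att + ΣF_rep = (-7.1960,-1.2500)
p' = p + 1/10·F = (8.2804,-5.1250)

Fx=-7.1960 Fy=-1.2500 x'=8.2804 y'=-5.1250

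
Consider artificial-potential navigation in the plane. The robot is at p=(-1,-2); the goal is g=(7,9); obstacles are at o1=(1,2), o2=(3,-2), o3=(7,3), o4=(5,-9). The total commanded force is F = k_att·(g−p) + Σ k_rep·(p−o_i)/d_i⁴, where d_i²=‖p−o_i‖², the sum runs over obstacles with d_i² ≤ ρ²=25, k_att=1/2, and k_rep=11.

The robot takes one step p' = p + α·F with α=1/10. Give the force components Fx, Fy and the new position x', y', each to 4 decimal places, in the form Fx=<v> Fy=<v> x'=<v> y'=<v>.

Fx=3.7731 Fy=5.3900 x'=-0.6227 y'=-1.4610

F_att = 1/2·(g−p) = 1/2·(8,11) = (4.0000,5.5000)
o1: d²=20 ≤ ρ²=25; F_rep = 11·(-2,-4)/20² = (-0.0550,-0.1100)
o2: d²=16 ≤ ρ²=25; F_rep = 11·(-4,0)/16² = (-0.1719,0.0000)
o3: d²=89 > ρ²=25 → inactive
o4: d²=85 > ρ²=25 → inactive
F = F_att + ΣF_rep = (3.7731,5.3900)
p' = p + 1/10·F = (-0.6227,-1.4610)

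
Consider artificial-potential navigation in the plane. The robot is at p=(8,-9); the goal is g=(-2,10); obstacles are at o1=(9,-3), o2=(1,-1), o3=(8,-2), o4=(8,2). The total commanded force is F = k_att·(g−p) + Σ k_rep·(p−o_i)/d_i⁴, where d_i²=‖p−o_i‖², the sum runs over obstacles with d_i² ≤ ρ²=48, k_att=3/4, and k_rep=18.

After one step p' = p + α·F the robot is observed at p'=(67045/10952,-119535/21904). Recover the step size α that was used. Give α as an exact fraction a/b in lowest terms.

α = 1/4

F_att = 3/4·(g−p) = 3/4·(-10,19) = (-7.5000,14.2500)
o1: d²=37 ≤ ρ²=48; F_rep = 18·(-1,-6)/37² = (-0.0131,-0.0789)
o2: d²=113 > ρ²=48 → inactive
o3: d²=49 > ρ²=48 → inactive
o4: d²=121 > ρ²=48 → inactive
F = F_att + ΣF_rep = (-7.5131,14.1711)
Δp = p'−p = (-1.8783,3.5428); α = Δx/Fx = (-20571/10952) / (-20571/2738) = 1/4
check: Δy/Fy = (77601/21904) / (77601/5476) = 1/4 ✓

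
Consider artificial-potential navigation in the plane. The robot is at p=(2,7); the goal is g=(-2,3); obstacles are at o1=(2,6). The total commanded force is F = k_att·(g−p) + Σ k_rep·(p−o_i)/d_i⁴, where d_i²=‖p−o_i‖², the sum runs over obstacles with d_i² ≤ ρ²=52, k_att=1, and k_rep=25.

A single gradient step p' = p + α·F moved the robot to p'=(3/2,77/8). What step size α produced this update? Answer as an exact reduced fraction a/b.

α = 1/8

F_att = 1·(g−p) = 1·(-4,-4) = (-4.0000,-4.0000)
o1: d²=1 ≤ ρ²=52; F_rep = 25·(0,1)/1² = (0.0000,25.0000)
F = F_att + ΣF_rep = (-4.0000,21.0000)
Δp = p'−p = (-0.5000,2.6250); α = Δx/Fx = (-1/2) / (-4) = 1/8
check: Δy/Fy = (21/8) / (21) = 1/8 ✓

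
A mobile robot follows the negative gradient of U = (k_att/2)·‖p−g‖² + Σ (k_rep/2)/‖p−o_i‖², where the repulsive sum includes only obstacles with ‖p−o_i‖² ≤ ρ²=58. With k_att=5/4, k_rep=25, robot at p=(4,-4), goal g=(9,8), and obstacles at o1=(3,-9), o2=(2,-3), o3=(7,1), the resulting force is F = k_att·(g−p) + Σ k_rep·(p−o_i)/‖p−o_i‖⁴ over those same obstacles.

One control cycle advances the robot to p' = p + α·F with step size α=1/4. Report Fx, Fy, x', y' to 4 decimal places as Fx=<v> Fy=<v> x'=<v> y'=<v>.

Fx=8.2221 Fy=14.0768 x'=6.0555 y'=-0.4808

F_att = 5/4·(g−p) = 5/4·(5,12) = (6.2500,15.0000)
o1: d²=26 ≤ ρ²=58; F_rep = 25·(1,5)/26² = (0.0370,0.1849)
o2: d²=5 ≤ ρ²=58; F_rep = 25·(2,-1)/5² = (2.0000,-1.0000)
o3: d²=34 ≤ ρ²=58; F_rep = 25·(-3,-5)/34² = (-0.0649,-0.1081)
F = F_att + ΣF_rep = (8.2221,14.0768)
p' = p + 1/4·F = (6.0555,-0.4808)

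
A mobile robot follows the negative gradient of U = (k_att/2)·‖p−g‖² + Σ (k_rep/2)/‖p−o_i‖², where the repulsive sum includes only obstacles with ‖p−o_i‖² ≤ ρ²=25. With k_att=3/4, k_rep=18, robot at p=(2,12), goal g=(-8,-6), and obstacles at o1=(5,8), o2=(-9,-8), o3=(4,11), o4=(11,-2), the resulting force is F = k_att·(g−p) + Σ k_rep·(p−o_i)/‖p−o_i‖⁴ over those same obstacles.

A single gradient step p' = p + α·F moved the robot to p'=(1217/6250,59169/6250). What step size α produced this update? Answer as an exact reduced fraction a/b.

α = 1/5

F_att = 3/4·(g−p) = 3/4·(-10,-18) = (-7.5000,-13.5000)
o1: d²=25 ≤ ρ²=25; F_rep = 18·(-3,4)/25² = (-0.0864,0.1152)
o2: d²=521 > ρ²=25 → inactive
o3: d²=5 ≤ ρ²=25; F_rep = 18·(-2,1)/5² = (-1.4400,0.7200)
o4: d²=277 > ρ²=25 → inactive
F = F_att + ΣF_rep = (-9.0264,-12.6648)
Δp = p'−p = (-1.8053,-2.5330); α = Δx/Fx = (-11283/6250) / (-11283/1250) = 1/5
check: Δy/Fy = (-15831/6250) / (-15831/1250) = 1/5 ✓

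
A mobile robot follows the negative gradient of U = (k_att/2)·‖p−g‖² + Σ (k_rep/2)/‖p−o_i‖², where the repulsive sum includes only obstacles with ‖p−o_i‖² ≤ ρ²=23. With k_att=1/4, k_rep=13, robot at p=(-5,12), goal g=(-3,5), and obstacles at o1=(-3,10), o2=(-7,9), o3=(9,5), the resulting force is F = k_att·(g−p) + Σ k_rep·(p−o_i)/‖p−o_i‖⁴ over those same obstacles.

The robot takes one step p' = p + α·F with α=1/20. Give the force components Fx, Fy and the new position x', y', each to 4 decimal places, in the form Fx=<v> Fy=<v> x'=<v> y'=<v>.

F_att = 1/4·(g−p) = 1/4·(2,-7) = (0.5000,-1.7500)
o1: d²=8 ≤ ρ²=23; F_rep = 13·(-2,2)/8² = (-0.4062,0.4062)
o2: d²=13 ≤ ρ²=23; F_rep = 13·(2,3)/13² = (0.1538,0.2308)
o3: d²=245 > ρ²=23 → inactive
F = F_att + ΣF_rep = (0.2476,-1.1130)
p' = p + 1/20·F = (-4.9876,11.9444)

Fx=0.2476 Fy=-1.1130 x'=-4.9876 y'=11.9444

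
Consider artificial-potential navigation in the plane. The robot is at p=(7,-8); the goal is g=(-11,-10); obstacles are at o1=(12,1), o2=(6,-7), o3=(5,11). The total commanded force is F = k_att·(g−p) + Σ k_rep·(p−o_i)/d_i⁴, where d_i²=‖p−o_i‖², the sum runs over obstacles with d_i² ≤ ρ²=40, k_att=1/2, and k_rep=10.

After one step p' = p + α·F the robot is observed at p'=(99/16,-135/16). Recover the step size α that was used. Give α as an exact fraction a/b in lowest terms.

F_att = 1/2·(g−p) = 1/2·(-18,-2) = (-9.0000,-1.0000)
o1: d²=106 > ρ²=40 → inactive
o2: d²=2 ≤ ρ²=40; F_rep = 10·(1,-1)/2² = (2.5000,-2.5000)
o3: d²=365 > ρ²=40 → inactive
F = F_att + ΣF_rep = (-6.5000,-3.5000)
Δp = p'−p = (-0.8125,-0.4375); α = Δx/Fx = (-13/16) / (-13/2) = 1/8
check: Δy/Fy = (-7/16) / (-7/2) = 1/8 ✓

α = 1/8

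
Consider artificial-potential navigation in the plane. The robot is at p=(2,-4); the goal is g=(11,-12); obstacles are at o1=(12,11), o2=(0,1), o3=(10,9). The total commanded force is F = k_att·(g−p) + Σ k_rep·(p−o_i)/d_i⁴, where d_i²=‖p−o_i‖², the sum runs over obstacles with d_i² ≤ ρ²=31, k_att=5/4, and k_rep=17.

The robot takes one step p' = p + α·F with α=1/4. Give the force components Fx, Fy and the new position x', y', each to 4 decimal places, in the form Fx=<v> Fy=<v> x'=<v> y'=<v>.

Fx=11.2904 Fy=-10.1011 x'=4.8226 y'=-6.5253

F_att = 5/4·(g−p) = 5/4·(9,-8) = (11.2500,-10.0000)
o1: d²=325 > ρ²=31 → inactive
o2: d²=29 ≤ ρ²=31; F_rep = 17·(2,-5)/29² = (0.0404,-0.1011)
o3: d²=233 > ρ²=31 → inactive
F = F_att + ΣF_rep = (11.2904,-10.1011)
p' = p + 1/4·F = (4.8226,-6.5253)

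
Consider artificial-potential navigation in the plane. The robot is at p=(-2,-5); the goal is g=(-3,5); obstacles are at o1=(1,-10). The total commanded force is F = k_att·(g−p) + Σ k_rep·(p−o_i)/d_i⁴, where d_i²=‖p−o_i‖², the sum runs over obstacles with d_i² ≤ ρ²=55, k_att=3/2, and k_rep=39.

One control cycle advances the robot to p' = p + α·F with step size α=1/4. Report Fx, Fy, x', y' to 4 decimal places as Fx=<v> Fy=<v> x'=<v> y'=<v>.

F_att = 3/2·(g−p) = 3/2·(-1,10) = (-1.5000,15.0000)
o1: d²=34 ≤ ρ²=55; F_rep = 39·(-3,5)/34² = (-0.1012,0.1687)
F = F_att + ΣF_rep = (-1.6012,15.1687)
p' = p + 1/4·F = (-2.4003,-1.2078)

Fx=-1.6012 Fy=15.1687 x'=-2.4003 y'=-1.2078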